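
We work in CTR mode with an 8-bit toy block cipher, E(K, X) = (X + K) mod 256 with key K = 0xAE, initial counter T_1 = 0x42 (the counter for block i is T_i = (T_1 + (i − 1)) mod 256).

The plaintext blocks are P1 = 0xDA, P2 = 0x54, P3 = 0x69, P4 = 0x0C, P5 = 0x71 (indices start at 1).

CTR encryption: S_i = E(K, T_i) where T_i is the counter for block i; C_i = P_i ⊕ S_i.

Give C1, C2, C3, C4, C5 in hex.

C1 = 0x2A, C2 = 0xA5, C3 = 0x9B, C4 = 0xFF, C5 = 0x85

C1: T = 0x42, S = E(K, T) = 0xF0; 0xDA ⊕ 0xF0 = 0x2A.
C2: T = 0x43, S = E(K, T) = 0xF1; 0x54 ⊕ 0xF1 = 0xA5.
C3: T = 0x44, S = E(K, T) = 0xF2; 0x69 ⊕ 0xF2 = 0x9B.
C4: T = 0x45, S = E(K, T) = 0xF3; 0x0C ⊕ 0xF3 = 0xFF.
C5: T = 0x46, S = E(K, T) = 0xF4; 0x71 ⊕ 0xF4 = 0x85.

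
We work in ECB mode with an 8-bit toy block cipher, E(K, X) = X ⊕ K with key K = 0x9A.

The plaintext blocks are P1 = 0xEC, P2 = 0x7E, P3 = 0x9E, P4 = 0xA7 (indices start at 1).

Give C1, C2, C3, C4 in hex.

ECB encryption: C_i = E(K, P_i).
C1: E(K, 0xEC) = 0x76.
C2: E(K, 0x7E) = 0xE4.
C3: E(K, 0x9E) = 0x04.
C4: E(K, 0xA7) = 0x3D.

C1 = 0x76, C2 = 0xE4, C3 = 0x04, C4 = 0x3D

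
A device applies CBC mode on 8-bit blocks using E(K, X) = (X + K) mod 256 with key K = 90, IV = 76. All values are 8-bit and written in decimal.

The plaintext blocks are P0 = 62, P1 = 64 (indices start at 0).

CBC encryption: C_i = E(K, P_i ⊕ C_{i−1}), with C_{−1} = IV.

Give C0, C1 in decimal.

C0 = 204, C1 = 230

C0: P0 ⊕ 76 = 114; E(K, 114) = 204.
C1: P1 ⊕ 204 = 140; E(K, 140) = 230.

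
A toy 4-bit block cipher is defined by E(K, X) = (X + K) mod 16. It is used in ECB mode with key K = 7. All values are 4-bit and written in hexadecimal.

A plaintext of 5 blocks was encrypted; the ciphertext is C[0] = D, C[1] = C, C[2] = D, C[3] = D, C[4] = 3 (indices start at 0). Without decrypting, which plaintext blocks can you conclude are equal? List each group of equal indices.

P[0] = P[2] = P[3]

ECB encrypts each block independently with the same key, so equal ciphertext blocks imply equal plaintext blocks.
C[0] = C[2] = C[3] = D, so P[0] = P[2] = P[3].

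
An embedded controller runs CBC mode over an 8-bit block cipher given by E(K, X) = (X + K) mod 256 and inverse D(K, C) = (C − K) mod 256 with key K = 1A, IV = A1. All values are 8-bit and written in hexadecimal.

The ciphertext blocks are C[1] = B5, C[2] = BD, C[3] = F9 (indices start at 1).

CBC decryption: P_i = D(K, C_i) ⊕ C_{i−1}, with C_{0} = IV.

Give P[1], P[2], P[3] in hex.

P[1]: D(K, B5) = 9B; 9B ⊕ A1 = 3A.
P[2]: D(K, BD) = A3; A3 ⊕ B5 = 16.
P[3]: D(K, F9) = DF; DF ⊕ BD = 62.

P[1] = 3A, P[2] = 16, P[3] = 62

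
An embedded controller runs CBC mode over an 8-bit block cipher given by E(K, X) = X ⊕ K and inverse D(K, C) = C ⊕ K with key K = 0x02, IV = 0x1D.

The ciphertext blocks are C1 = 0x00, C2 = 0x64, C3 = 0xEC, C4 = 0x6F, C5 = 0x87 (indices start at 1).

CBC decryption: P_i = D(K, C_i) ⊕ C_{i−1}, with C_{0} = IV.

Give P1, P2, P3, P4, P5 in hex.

P1 = 0x1F, P2 = 0x66, P3 = 0x8A, P4 = 0x81, P5 = 0xEA

P1: D(K, 0x00) = 0x02; 0x02 ⊕ 0x1D = 0x1F.
P2: D(K, 0x64) = 0x66; 0x66 ⊕ 0x00 = 0x66.
P3: D(K, 0xEC) = 0xEE; 0xEE ⊕ 0x64 = 0x8A.
P4: D(K, 0x6F) = 0x6D; 0x6D ⊕ 0xEC = 0x81.
P5: D(K, 0x87) = 0x85; 0x85 ⊕ 0x6F = 0xEA.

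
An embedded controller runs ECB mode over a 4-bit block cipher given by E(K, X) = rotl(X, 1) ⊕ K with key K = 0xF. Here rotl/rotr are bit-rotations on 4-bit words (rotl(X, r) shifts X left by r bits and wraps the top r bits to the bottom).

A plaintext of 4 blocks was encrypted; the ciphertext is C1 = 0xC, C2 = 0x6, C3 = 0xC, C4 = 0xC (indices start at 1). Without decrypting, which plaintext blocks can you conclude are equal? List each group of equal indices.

ECB encrypts each block independently with the same key, so equal ciphertext blocks imply equal plaintext blocks.
C1 = C3 = C4 = 0xC, so P1 = P3 = P4.

P1 = P3 = P4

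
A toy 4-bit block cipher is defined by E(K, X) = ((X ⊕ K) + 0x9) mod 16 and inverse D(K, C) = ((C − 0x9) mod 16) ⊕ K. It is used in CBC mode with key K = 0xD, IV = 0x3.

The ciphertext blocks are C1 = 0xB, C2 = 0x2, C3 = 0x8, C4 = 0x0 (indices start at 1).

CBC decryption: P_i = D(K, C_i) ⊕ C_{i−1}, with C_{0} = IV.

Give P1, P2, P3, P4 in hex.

P1 = 0xC, P2 = 0xF, P3 = 0x0, P4 = 0x2

P1: D(K, 0xB) = 0xF; 0xF ⊕ 0x3 = 0xC.
P2: D(K, 0x2) = 0x4; 0x4 ⊕ 0xB = 0xF.
P3: D(K, 0x8) = 0x2; 0x2 ⊕ 0x2 = 0x0.
P4: D(K, 0x0) = 0xA; 0xA ⊕ 0x8 = 0x2.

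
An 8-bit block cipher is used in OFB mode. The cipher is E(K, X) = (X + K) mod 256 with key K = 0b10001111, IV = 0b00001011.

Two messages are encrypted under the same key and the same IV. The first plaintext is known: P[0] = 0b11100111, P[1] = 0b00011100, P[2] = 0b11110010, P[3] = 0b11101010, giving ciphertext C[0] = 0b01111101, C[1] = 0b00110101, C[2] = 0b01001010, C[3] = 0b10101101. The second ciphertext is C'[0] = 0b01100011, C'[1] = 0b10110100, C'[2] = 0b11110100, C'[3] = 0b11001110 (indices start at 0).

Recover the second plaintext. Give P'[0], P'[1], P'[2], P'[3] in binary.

In OFB with a reused IV, both messages share the same keystream S_i, so C_i ⊕ C'_i = P_i ⊕ P'_i and thus P'_i = P_i ⊕ C_i ⊕ C'_i.
P'[0]: 0b11100111 ⊕ 0b01111101 ⊕ 0b01100011 = 0b11111001.
P'[1]: 0b00011100 ⊕ 0b00110101 ⊕ 0b10110100 = 0b10011101.
P'[2]: 0b11110010 ⊕ 0b01001010 ⊕ 0b11110100 = 0b01001100.
P'[3]: 0b11101010 ⊕ 0b10101101 ⊕ 0b11001110 = 0b10001001.

P'[0] = 0b11111001, P'[1] = 0b10011101, P'[2] = 0b01001100, P'[3] = 0b10001001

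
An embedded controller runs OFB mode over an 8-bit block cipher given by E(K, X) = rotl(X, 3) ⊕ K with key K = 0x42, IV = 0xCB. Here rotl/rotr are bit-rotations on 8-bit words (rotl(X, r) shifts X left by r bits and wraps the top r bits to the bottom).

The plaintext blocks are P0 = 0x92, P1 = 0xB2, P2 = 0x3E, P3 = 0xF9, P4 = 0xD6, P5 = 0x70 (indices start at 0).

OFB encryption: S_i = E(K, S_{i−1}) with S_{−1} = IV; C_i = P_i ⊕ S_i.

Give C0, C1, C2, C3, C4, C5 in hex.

C0: S = E(K, 0xCB) = 0x1C; 0x92 ⊕ 0x1C = 0x8E.
C1: S = E(K, 0x1C) = 0xA2; 0xB2 ⊕ 0xA2 = 0x10.
C2: S = E(K, 0xA2) = 0x57; 0x3E ⊕ 0x57 = 0x69.
C3: S = E(K, 0x57) = 0xF8; 0xF9 ⊕ 0xF8 = 0x01.
C4: S = E(K, 0xF8) = 0x85; 0xD6 ⊕ 0x85 = 0x53.
C5: S = E(K, 0x85) = 0x6E; 0x70 ⊕ 0x6E = 0x1E.

C0 = 0x8E, C1 = 0x10, C2 = 0x69, C3 = 0x01, C4 = 0x53, C5 = 0x1E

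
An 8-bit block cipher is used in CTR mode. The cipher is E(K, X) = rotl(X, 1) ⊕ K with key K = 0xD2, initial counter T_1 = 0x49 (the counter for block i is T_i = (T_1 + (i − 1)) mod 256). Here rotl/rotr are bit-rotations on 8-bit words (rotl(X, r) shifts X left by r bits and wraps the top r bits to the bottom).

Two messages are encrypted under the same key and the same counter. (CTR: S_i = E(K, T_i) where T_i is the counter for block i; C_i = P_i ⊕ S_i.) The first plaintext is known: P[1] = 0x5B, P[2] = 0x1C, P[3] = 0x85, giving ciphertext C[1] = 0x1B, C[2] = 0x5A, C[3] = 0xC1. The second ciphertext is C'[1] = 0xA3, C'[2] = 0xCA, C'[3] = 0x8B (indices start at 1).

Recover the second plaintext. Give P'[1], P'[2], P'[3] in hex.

In CTR with a reused counter, both messages share the same keystream S_i, so C_i ⊕ C'_i = P_i ⊕ P'_i and thus P'_i = P_i ⊕ C_i ⊕ C'_i.
P'[1]: 0x5B ⊕ 0x1B ⊕ 0xA3 = 0xE3.
P'[2]: 0x1C ⊕ 0x5A ⊕ 0xCA = 0x8C.
P'[3]: 0x85 ⊕ 0xC1 ⊕ 0x8B = 0xCF.

P'[1] = 0xE3, P'[2] = 0x8C, P'[3] = 0xCF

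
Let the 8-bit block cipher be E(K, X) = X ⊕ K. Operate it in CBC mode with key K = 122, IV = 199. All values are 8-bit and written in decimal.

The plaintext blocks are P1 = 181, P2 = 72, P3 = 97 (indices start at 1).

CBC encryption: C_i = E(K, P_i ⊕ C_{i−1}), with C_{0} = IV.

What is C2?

C2 = 58

C1: P1 ⊕ 199 = 114; E(K, 114) = 8.
C2: P2 ⊕ 8 = 64; E(K, 64) = 58.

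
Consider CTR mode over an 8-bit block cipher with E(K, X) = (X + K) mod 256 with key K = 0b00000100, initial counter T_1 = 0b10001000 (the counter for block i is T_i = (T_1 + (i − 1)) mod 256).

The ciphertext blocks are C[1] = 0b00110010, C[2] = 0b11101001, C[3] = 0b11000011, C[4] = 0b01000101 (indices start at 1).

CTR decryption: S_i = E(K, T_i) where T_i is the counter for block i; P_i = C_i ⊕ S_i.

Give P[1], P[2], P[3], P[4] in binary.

P[1]: T = 0b10001000, S = E(K, T) = 0b10001100; 0b00110010 ⊕ 0b10001100 = 0b10111110.
P[2]: T = 0b10001001, S = E(K, T) = 0b10001101; 0b11101001 ⊕ 0b10001101 = 0b01100100.
P[3]: T = 0b10001010, S = E(K, T) = 0b10001110; 0b11000011 ⊕ 0b10001110 = 0b01001101.
P[4]: T = 0b10001011, S = E(K, T) = 0b10001111; 0b01000101 ⊕ 0b10001111 = 0b11001010.

P[1] = 0b10111110, P[2] = 0b01100100, P[3] = 0b01001101, P[4] = 0b11001010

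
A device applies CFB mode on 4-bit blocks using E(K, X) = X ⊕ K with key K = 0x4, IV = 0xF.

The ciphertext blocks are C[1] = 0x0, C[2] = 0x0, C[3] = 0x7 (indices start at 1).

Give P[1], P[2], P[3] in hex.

P[1] = 0xB, P[2] = 0x4, P[3] = 0x3

CFB decryption: P_i = C_i ⊕ E(K, C_{i−1}), with C_{0} = IV.
P[1]: E(K, 0xF) = 0xB; 0x0 ⊕ 0xB = 0xB.
P[2]: E(K, 0x0) = 0x4; 0x0 ⊕ 0x4 = 0x4.
P[3]: E(K, 0x0) = 0x4; 0x7 ⊕ 0x4 = 0x3.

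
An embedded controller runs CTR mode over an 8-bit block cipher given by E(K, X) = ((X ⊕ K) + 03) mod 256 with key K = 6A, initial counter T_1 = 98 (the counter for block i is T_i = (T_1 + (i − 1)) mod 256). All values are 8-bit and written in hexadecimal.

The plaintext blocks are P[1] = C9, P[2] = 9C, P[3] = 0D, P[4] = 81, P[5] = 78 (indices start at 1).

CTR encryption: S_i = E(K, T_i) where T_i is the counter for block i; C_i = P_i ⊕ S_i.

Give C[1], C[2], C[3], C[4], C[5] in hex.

C[1]: T = 98, S = E(K, T) = F5; C9 ⊕ F5 = 3C.
C[2]: T = 99, S = E(K, T) = F6; 9C ⊕ F6 = 6A.
C[3]: T = 9A, S = E(K, T) = F3; 0D ⊕ F3 = FE.
C[4]: T = 9B, S = E(K, T) = F4; 81 ⊕ F4 = 75.
C[5]: T = 9C, S = E(K, T) = F9; 78 ⊕ F9 = 81.

C[1] = 3C, C[2] = 6A, C[3] = FE, C[4] = 75, C[5] = 81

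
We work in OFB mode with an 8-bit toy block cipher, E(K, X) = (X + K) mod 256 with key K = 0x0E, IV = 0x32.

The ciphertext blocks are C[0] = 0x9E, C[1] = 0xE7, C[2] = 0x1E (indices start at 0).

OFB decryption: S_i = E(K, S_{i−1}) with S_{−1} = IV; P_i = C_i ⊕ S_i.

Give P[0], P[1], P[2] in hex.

P[0] = 0xDE, P[1] = 0xA9, P[2] = 0x42

P[0]: S = E(K, 0x32) = 0x40; 0x9E ⊕ 0x40 = 0xDE.
P[1]: S = E(K, 0x40) = 0x4E; 0xE7 ⊕ 0x4E = 0xA9.
P[2]: S = E(K, 0x4E) = 0x5C; 0x1E ⊕ 0x5C = 0x42.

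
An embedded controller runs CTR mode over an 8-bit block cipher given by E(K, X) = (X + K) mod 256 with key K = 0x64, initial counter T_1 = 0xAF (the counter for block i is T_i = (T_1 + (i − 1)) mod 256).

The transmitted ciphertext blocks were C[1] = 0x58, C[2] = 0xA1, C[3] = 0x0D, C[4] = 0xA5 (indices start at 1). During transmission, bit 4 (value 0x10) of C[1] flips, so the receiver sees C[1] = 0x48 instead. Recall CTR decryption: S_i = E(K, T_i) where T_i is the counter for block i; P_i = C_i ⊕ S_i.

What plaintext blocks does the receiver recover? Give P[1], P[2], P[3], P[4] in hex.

P[1] = 0x5B, P[2] = 0xB5, P[3] = 0x18, P[4] = 0xB3

Only C[1] changed, to 0x48. In CTR, a change in C_i flips the same bit in P_i only; the keystream is unaffected. Decrypting the received ciphertext:
P[1]: T = 0xAF, S = E(K, T) = 0x13; 0x48 ⊕ 0x13 = 0x5B.
P[2]: T = 0xB0, S = E(K, T) = 0x14; 0xA1 ⊕ 0x14 = 0xB5.
P[3]: T = 0xB1, S = E(K, T) = 0x15; 0x0D ⊕ 0x15 = 0x18.
P[4]: T = 0xB2, S = E(K, T) = 0x16; 0xA5 ⊕ 0x16 = 0xB3.
Blocks that differ from the original plaintext: P[1].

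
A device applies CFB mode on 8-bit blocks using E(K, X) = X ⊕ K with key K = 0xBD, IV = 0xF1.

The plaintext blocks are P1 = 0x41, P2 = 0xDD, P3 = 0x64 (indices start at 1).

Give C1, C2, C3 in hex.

CFB encryption: C_i = P_i ⊕ E(K, C_{i−1}), with C_{0} = IV.
C1: E(K, 0xF1) = 0x4C; 0x41 ⊕ 0x4C = 0x0D.
C2: E(K, 0x0D) = 0xB0; 0xDD ⊕ 0xB0 = 0x6D.
C3: E(K, 0x6D) = 0xD0; 0x64 ⊕ 0xD0 = 0xB4.

C1 = 0x0D, C2 = 0x6D, C3 = 0xB4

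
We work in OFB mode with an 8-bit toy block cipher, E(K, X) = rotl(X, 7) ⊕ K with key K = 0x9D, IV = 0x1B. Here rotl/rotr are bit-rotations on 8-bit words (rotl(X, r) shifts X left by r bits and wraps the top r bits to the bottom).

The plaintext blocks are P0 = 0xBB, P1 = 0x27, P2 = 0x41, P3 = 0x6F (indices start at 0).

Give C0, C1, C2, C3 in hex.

OFB encryption: S_i = E(K, S_{i−1}) with S_{−1} = IV; C_i = P_i ⊕ S_i.
C0: S = E(K, 0x1B) = 0x10; 0xBB ⊕ 0x10 = 0xAB.
C1: S = E(K, 0x10) = 0x95; 0x27 ⊕ 0x95 = 0xB2.
C2: S = E(K, 0x95) = 0x57; 0x41 ⊕ 0x57 = 0x16.
C3: S = E(K, 0x57) = 0x36; 0x6F ⊕ 0x36 = 0x59.

C0 = 0xAB, C1 = 0xB2, C2 = 0x16, C3 = 0x59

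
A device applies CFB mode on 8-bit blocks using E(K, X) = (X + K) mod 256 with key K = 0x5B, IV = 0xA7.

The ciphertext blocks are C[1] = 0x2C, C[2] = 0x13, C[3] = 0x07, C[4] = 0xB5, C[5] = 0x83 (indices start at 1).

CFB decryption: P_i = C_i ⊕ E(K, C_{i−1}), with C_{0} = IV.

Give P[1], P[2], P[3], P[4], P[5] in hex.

P[1]: E(K, 0xA7) = 0x02; 0x2C ⊕ 0x02 = 0x2E.
P[2]: E(K, 0x2C) = 0x87; 0x13 ⊕ 0x87 = 0x94.
P[3]: E(K, 0x13) = 0x6E; 0x07 ⊕ 0x6E = 0x69.
P[4]: E(K, 0x07) = 0x62; 0xB5 ⊕ 0x62 = 0xD7.
P[5]: E(K, 0xB5) = 0x10; 0x83 ⊕ 0x10 = 0x93.

P[1] = 0x2E, P[2] = 0x94, P[3] = 0x69, P[4] = 0xD7, P[5] = 0x93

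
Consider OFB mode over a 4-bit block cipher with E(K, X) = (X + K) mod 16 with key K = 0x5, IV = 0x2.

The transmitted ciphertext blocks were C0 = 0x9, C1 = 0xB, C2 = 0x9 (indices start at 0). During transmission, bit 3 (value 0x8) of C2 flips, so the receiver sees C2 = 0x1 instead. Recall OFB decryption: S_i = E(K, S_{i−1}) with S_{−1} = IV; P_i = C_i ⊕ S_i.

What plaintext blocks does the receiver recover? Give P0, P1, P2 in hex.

Only C2 changed, to 0x1. In OFB, a change in C_i flips the same bit in P_i only; the keystream is unaffected. Decrypting the received ciphertext:
P0: S = E(K, 0x2) = 0x7; 0x9 ⊕ 0x7 = 0xE.
P1: S = E(K, 0x7) = 0xC; 0xB ⊕ 0xC = 0x7.
P2: S = E(K, 0xC) = 0x1; 0x1 ⊕ 0x1 = 0x0.
Blocks that differ from the original plaintext: P2.

P0 = 0xE, P1 = 0x7, P2 = 0x0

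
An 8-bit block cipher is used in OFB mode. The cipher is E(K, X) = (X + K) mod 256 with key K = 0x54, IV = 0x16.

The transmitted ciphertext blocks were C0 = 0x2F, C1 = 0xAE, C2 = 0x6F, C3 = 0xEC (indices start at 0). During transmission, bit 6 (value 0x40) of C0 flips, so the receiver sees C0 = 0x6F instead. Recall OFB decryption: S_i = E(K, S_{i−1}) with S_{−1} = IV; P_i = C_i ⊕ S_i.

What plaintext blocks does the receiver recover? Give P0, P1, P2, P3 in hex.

Only C0 changed, to 0x6F. In OFB, a change in C_i flips the same bit in P_i only; the keystream is unaffected. Decrypting the received ciphertext:
P0: S = E(K, 0x16) = 0x6A; 0x6F ⊕ 0x6A = 0x05.
P1: S = E(K, 0x6A) = 0xBE; 0xAE ⊕ 0xBE = 0x10.
P2: S = E(K, 0xBE) = 0x12; 0x6F ⊕ 0x12 = 0x7D.
P3: S = E(K, 0x12) = 0x66; 0xEC ⊕ 0x66 = 0x8A.
Blocks that differ from the original plaintext: P0.

P0 = 0x05, P1 = 0x10, P2 = 0x7D, P3 = 0x8A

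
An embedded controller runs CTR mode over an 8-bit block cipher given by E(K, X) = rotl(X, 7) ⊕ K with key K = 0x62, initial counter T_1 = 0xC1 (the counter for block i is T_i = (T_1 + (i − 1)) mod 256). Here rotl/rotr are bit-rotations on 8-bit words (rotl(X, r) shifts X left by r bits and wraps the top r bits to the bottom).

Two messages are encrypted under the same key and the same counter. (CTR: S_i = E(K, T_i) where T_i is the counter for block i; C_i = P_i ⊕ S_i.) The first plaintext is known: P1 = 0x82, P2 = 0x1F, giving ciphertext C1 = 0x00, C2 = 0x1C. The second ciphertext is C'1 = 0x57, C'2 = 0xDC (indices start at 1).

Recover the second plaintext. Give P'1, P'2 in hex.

P'1 = 0xD5, P'2 = 0xDF

In CTR with a reused counter, both messages share the same keystream S_i, so C_i ⊕ C'_i = P_i ⊕ P'_i and thus P'_i = P_i ⊕ C_i ⊕ C'_i.
P'1: 0x82 ⊕ 0x00 ⊕ 0x57 = 0xD5.
P'2: 0x1F ⊕ 0x1C ⊕ 0xDC = 0xDF.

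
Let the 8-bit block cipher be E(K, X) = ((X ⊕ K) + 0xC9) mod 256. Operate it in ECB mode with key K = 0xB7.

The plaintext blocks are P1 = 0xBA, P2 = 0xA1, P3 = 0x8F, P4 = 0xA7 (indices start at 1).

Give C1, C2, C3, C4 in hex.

C1 = 0xD6, C2 = 0xDF, C3 = 0x01, C4 = 0xD9

ECB encryption: C_i = E(K, P_i).
C1: E(K, 0xBA) = 0xD6.
C2: E(K, 0xA1) = 0xDF.
C3: E(K, 0x8F) = 0x01.
C4: E(K, 0xA7) = 0xD9.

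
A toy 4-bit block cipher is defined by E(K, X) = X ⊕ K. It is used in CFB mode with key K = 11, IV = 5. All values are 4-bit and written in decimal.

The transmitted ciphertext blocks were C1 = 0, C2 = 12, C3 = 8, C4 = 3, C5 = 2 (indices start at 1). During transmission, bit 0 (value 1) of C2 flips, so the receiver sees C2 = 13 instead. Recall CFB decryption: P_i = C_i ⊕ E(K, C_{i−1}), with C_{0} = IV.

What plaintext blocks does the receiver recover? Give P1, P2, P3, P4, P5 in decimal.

P1 = 14, P2 = 6, P3 = 14, P4 = 0, P5 = 10

Only C2 changed, to 13. In CFB, a change in C_i flips the same bit in P_i and garbles P_{i+1}. Decrypting the received ciphertext:
P1: E(K, 5) = 14; 0 ⊕ 14 = 14.
P2: E(K, 0) = 11; 13 ⊕ 11 = 6.
P3: E(K, 13) = 6; 8 ⊕ 6 = 14.
P4: E(K, 8) = 3; 3 ⊕ 3 = 0.
P5: E(K, 3) = 8; 2 ⊕ 8 = 10.
Blocks that differ from the original plaintext: P2, P3.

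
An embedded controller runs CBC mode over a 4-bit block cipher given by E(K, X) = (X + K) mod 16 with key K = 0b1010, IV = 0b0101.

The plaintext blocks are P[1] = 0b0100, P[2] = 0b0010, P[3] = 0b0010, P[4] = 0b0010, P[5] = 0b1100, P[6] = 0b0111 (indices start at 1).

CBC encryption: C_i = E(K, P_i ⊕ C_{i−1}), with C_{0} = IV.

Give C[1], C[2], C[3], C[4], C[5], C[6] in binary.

C[1]: P[1] ⊕ 0b0101 = 0b0001; E(K, 0b0001) = 0b1011.
C[2]: P[2] ⊕ 0b1011 = 0b1001; E(K, 0b1001) = 0b0011.
C[3]: P[3] ⊕ 0b0011 = 0b0001; E(K, 0b0001) = 0b1011.
C[4]: P[4] ⊕ 0b1011 = 0b1001; E(K, 0b1001) = 0b0011.
C[5]: P[5] ⊕ 0b0011 = 0b1111; E(K, 0b1111) = 0b1001.
C[6]: P[6] ⊕ 0b1001 = 0b1110; E(K, 0b1110) = 0b1000.

C[1] = 0b1011, C[2] = 0b0011, C[3] = 0b1011, C[4] = 0b0011, C[5] = 0b1001, C[6] = 0b1000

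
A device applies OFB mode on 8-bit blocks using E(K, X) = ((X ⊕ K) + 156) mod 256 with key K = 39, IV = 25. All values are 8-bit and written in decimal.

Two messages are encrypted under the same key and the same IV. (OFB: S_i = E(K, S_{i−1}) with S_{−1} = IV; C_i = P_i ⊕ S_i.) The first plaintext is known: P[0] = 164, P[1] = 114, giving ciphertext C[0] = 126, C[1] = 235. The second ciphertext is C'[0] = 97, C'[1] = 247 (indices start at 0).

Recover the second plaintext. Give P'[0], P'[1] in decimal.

P'[0] = 187, P'[1] = 110

In OFB with a reused IV, both messages share the same keystream S_i, so C_i ⊕ C'_i = P_i ⊕ P'_i and thus P'_i = P_i ⊕ C_i ⊕ C'_i.
P'[0]: 164 ⊕ 126 ⊕ 97 = 187.
P'[1]: 114 ⊕ 235 ⊕ 247 = 110.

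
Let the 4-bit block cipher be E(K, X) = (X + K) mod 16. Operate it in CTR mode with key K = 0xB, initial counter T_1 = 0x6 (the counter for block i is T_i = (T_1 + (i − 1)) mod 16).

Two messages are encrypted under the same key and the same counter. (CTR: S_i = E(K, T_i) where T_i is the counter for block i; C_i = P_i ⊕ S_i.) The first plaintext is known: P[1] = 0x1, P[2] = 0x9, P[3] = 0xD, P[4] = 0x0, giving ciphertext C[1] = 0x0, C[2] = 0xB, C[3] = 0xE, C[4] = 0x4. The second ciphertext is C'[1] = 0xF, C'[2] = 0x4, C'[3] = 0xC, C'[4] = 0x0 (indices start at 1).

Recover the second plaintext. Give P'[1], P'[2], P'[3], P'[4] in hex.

P'[1] = 0xE, P'[2] = 0x6, P'[3] = 0xF, P'[4] = 0x4

In CTR with a reused counter, both messages share the same keystream S_i, so C_i ⊕ C'_i = P_i ⊕ P'_i and thus P'_i = P_i ⊕ C_i ⊕ C'_i.
P'[1]: 0x1 ⊕ 0x0 ⊕ 0xF = 0xE.
P'[2]: 0x9 ⊕ 0xB ⊕ 0x4 = 0x6.
P'[3]: 0xD ⊕ 0xE ⊕ 0xC = 0xF.
P'[4]: 0x0 ⊕ 0x4 ⊕ 0x0 = 0x4.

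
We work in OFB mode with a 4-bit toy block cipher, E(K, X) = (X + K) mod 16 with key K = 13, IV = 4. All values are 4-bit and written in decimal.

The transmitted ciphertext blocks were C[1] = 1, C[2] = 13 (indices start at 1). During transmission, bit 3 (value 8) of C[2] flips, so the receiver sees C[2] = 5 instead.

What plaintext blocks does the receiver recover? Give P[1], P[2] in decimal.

P[1] = 0, P[2] = 11

OFB decryption: S_i = E(K, S_{i−1}) with S_{0} = IV; P_i = C_i ⊕ S_i.
Only C[2] changed, to 5. In OFB, a change in C_i flips the same bit in P_i only; the keystream is unaffected. Decrypting the received ciphertext:
P[1]: S = E(K, 4) = 1; 1 ⊕ 1 = 0.
P[2]: S = E(K, 1) = 14; 5 ⊕ 14 = 11.
Blocks that differ from the original plaintext: P[2].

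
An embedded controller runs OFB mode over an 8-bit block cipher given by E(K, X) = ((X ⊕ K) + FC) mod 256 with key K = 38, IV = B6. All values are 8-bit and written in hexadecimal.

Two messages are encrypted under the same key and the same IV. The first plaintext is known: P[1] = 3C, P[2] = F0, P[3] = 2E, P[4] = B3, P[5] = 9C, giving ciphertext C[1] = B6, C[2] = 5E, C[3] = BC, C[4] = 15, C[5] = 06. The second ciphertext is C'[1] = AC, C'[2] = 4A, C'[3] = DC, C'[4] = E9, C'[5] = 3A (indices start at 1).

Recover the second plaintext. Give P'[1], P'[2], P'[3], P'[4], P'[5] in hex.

P'[1] = 26, P'[2] = E4, P'[3] = 4E, P'[4] = 4F, P'[5] = A0

In OFB with a reused IV, both messages share the same keystream S_i, so C_i ⊕ C'_i = P_i ⊕ P'_i and thus P'_i = P_i ⊕ C_i ⊕ C'_i.
P'[1]: 3C ⊕ B6 ⊕ AC = 26.
P'[2]: F0 ⊕ 5E ⊕ 4A = E4.
P'[3]: 2E ⊕ BC ⊕ DC = 4E.
P'[4]: B3 ⊕ 15 ⊕ E9 = 4F.
P'[5]: 9C ⊕ 06 ⊕ 3A = A0.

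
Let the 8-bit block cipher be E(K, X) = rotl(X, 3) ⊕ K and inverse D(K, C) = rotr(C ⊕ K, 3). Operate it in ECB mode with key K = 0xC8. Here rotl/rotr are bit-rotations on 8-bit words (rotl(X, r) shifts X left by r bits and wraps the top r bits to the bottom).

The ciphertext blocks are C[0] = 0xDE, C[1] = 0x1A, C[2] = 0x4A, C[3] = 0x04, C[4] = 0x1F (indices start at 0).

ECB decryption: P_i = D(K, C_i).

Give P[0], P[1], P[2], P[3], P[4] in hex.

P[0] = 0xC2, P[1] = 0x5A, P[2] = 0x50, P[3] = 0x99, P[4] = 0xFA

P[0]: D(K, 0xDE) = 0xC2.
P[1]: D(K, 0x1A) = 0x5A.
P[2]: D(K, 0x4A) = 0x50.
P[3]: D(K, 0x04) = 0x99.
P[4]: D(K, 0x1F) = 0xFA.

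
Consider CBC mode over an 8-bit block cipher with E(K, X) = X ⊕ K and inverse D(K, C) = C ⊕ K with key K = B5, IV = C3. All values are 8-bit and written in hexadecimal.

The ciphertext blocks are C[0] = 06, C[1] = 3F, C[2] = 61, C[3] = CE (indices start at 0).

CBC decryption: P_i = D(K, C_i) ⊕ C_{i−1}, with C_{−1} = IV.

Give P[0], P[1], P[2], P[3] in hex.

P[0] = 70, P[1] = 8C, P[2] = EB, P[3] = 1A

P[0]: D(K, 06) = B3; B3 ⊕ C3 = 70.
P[1]: D(K, 3F) = 8A; 8A ⊕ 06 = 8C.
P[2]: D(K, 61) = D4; D4 ⊕ 3F = EB.
P[3]: D(K, CE) = 7B; 7B ⊕ 61 = 1A.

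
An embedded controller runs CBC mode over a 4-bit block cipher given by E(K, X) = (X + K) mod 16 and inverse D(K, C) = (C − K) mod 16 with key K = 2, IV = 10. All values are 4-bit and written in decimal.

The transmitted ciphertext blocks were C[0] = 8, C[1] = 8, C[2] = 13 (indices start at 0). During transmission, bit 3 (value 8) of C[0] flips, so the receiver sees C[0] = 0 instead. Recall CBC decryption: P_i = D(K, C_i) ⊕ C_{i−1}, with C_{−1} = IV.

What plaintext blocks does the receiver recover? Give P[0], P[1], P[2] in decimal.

P[0] = 4, P[1] = 6, P[2] = 3

Only C[0] changed, to 0. In CBC, a change in C_i garbles P_i and flips the same bit in P_{i+1}. Decrypting the received ciphertext:
P[0]: D(K, 0) = 14; 14 ⊕ 10 = 4.
P[1]: D(K, 8) = 6; 6 ⊕ 0 = 6.
P[2]: D(K, 13) = 11; 11 ⊕ 8 = 3.
Blocks that differ from the original plaintext: P[0], P[1].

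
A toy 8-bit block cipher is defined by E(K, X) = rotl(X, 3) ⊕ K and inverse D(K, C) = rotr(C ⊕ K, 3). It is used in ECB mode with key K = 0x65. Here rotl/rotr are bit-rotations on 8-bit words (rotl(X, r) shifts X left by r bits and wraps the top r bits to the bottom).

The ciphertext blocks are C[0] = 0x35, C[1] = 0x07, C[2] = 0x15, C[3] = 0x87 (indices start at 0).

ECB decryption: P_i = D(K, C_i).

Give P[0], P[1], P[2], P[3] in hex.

P[0]: D(K, 0x35) = 0x0A.
P[1]: D(K, 0x07) = 0x4C.
P[2]: D(K, 0x15) = 0x0E.
P[3]: D(K, 0x87) = 0x5C.

P[0] = 0x0A, P[1] = 0x4C, P[2] = 0x0E, P[3] = 0x5C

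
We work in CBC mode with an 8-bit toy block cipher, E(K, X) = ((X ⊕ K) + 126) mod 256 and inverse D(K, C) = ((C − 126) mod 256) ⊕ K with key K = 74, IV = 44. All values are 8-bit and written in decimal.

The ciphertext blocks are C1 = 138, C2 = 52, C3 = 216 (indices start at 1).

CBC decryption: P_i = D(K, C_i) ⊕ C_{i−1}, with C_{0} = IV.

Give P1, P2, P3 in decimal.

P1: D(K, 138) = 70; 70 ⊕ 44 = 106.
P2: D(K, 52) = 252; 252 ⊕ 138 = 118.
P3: D(K, 216) = 16; 16 ⊕ 52 = 36.

P1 = 106, P2 = 118, P3 = 36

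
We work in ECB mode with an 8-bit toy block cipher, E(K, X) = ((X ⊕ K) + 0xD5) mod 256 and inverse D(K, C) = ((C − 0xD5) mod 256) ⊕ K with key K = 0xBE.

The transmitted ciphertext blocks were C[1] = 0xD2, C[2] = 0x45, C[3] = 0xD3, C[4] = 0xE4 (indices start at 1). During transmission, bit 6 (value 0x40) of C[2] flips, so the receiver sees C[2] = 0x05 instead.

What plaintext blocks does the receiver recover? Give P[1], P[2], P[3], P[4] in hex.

P[1] = 0x43, P[2] = 0x8E, P[3] = 0x40, P[4] = 0xB1

ECB decryption: P_i = D(K, C_i).
Only C[2] changed, to 0x05. In ECB, a change in C_i affects only P_i. Decrypting the received ciphertext:
P[1]: D(K, 0xD2) = 0x43.
P[2]: D(K, 0x05) = 0x8E.
P[3]: D(K, 0xD3) = 0x40.
P[4]: D(K, 0xE4) = 0xB1.
Blocks that differ from the original plaintext: P[2].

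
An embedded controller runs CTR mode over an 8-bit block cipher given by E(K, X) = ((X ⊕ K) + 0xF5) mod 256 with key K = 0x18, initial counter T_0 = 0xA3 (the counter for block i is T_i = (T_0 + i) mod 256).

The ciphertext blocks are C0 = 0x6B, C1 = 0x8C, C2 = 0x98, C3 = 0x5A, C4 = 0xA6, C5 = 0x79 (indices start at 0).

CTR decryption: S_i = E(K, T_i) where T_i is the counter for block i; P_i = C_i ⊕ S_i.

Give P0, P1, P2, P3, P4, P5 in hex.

P0: T = 0xA3, S = E(K, T) = 0xB0; 0x6B ⊕ 0xB0 = 0xDB.
P1: T = 0xA4, S = E(K, T) = 0xB1; 0x8C ⊕ 0xB1 = 0x3D.
P2: T = 0xA5, S = E(K, T) = 0xB2; 0x98 ⊕ 0xB2 = 0x2A.
P3: T = 0xA6, S = E(K, T) = 0xB3; 0x5A ⊕ 0xB3 = 0xE9.
P4: T = 0xA7, S = E(K, T) = 0xB4; 0xA6 ⊕ 0xB4 = 0x12.
P5: T = 0xA8, S = E(K, T) = 0xA5; 0x79 ⊕ 0xA5 = 0xDC.

P0 = 0xDB, P1 = 0x3D, P2 = 0x2A, P3 = 0xE9, P4 = 0x12, P5 = 0xDC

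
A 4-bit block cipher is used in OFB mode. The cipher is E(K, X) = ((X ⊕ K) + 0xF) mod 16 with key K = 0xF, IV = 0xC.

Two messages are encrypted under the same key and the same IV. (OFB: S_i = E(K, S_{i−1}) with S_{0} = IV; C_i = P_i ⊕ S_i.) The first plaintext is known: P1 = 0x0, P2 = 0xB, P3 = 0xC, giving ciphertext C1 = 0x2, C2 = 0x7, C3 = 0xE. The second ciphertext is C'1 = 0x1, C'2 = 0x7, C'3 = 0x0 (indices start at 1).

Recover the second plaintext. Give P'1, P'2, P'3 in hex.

In OFB with a reused IV, both messages share the same keystream S_i, so C_i ⊕ C'_i = P_i ⊕ P'_i and thus P'_i = P_i ⊕ C_i ⊕ C'_i.
P'1: 0x0 ⊕ 0x2 ⊕ 0x1 = 0x3.
P'2: 0xB ⊕ 0x7 ⊕ 0x7 = 0xB.
P'3: 0xC ⊕ 0xE ⊕ 0x0 = 0x2.

P'1 = 0x3, P'2 = 0xB, P'3 = 0x2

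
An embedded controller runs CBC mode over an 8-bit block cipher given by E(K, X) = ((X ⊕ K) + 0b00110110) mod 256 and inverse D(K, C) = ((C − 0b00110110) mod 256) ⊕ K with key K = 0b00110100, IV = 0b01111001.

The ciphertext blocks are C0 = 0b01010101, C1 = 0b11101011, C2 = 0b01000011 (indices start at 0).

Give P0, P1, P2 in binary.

CBC decryption: P_i = D(K, C_i) ⊕ C_{i−1}, with C_{−1} = IV.
P0: D(K, 0b01010101) = 0b00101011; 0b00101011 ⊕ 0b01111001 = 0b01010010.
P1: D(K, 0b11101011) = 0b10000001; 0b10000001 ⊕ 0b01010101 = 0b11010100.
P2: D(K, 0b01000011) = 0b00111001; 0b00111001 ⊕ 0b11101011 = 0b11010010.

P0 = 0b01010010, P1 = 0b11010100, P2 = 0b11010010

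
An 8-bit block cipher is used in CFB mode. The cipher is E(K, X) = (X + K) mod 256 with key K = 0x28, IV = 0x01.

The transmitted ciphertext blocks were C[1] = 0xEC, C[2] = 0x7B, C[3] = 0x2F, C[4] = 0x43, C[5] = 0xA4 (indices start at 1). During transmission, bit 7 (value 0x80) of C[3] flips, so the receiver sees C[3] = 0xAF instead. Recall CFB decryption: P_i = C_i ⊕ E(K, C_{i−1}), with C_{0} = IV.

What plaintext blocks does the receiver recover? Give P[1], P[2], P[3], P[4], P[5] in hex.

Only C[3] changed, to 0xAF. In CFB, a change in C_i flips the same bit in P_i and garbles P_{i+1}. Decrypting the received ciphertext:
P[1]: E(K, 0x01) = 0x29; 0xEC ⊕ 0x29 = 0xC5.
P[2]: E(K, 0xEC) = 0x14; 0x7B ⊕ 0x14 = 0x6F.
P[3]: E(K, 0x7B) = 0xA3; 0xAF ⊕ 0xA3 = 0x0C.
P[4]: E(K, 0xAF) = 0xD7; 0x43 ⊕ 0xD7 = 0x94.
P[5]: E(K, 0x43) = 0x6B; 0xA4 ⊕ 0x6B = 0xCF.
Blocks that differ from the original plaintext: P[3], P[4].

P[1] = 0xC5, P[2] = 0x6F, P[3] = 0x0C, P[4] = 0x94, P[5] = 0xCF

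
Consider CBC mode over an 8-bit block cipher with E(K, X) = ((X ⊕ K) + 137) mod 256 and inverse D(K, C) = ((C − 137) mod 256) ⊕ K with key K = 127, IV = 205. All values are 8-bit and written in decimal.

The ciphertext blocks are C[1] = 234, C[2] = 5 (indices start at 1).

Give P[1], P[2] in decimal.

P[1] = 211, P[2] = 233

CBC decryption: P_i = D(K, C_i) ⊕ C_{i−1}, with C_{0} = IV.
P[1]: D(K, 234) = 30; 30 ⊕ 205 = 211.
P[2]: D(K, 5) = 3; 3 ⊕ 234 = 233.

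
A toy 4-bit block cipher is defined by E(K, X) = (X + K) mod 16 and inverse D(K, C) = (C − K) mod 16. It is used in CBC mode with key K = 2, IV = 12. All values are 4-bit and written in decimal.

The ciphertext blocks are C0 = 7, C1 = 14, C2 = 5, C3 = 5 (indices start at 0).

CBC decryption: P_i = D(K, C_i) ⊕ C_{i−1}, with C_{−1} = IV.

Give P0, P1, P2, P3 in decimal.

P0 = 9, P1 = 11, P2 = 13, P3 = 6

P0: D(K, 7) = 5; 5 ⊕ 12 = 9.
P1: D(K, 14) = 12; 12 ⊕ 7 = 11.
P2: D(K, 5) = 3; 3 ⊕ 14 = 13.
P3: D(K, 5) = 3; 3 ⊕ 5 = 6.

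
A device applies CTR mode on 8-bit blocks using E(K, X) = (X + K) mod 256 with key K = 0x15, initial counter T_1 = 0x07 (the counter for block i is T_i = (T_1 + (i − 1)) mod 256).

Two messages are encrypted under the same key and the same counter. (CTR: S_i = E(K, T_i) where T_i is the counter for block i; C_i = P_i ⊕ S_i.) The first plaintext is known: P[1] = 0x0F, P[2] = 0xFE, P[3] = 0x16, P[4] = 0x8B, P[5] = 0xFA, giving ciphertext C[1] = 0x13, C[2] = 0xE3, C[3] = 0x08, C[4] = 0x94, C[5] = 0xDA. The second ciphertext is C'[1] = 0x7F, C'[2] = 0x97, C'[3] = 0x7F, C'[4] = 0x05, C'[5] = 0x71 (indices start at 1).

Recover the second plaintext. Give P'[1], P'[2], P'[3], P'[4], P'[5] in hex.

P'[1] = 0x63, P'[2] = 0x8A, P'[3] = 0x61, P'[4] = 0x1A, P'[5] = 0x51

In CTR with a reused counter, both messages share the same keystream S_i, so C_i ⊕ C'_i = P_i ⊕ P'_i and thus P'_i = P_i ⊕ C_i ⊕ C'_i.
P'[1]: 0x0F ⊕ 0x13 ⊕ 0x7F = 0x63.
P'[2]: 0xFE ⊕ 0xE3 ⊕ 0x97 = 0x8A.
P'[3]: 0x16 ⊕ 0x08 ⊕ 0x7F = 0x61.
P'[4]: 0x8B ⊕ 0x94 ⊕ 0x05 = 0x1A.
P'[5]: 0xFA ⊕ 0xDA ⊕ 0x71 = 0x51.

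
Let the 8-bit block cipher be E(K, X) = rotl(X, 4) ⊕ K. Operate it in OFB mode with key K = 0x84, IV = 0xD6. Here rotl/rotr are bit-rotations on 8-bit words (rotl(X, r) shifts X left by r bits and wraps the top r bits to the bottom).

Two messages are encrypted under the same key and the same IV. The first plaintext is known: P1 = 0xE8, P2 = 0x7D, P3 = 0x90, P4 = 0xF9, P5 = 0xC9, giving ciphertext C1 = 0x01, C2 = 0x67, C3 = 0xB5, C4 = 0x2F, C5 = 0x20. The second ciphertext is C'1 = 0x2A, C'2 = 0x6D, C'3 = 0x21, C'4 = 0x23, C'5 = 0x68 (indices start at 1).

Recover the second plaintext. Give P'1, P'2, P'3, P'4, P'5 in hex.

In OFB with a reused IV, both messages share the same keystream S_i, so C_i ⊕ C'_i = P_i ⊕ P'_i and thus P'_i = P_i ⊕ C_i ⊕ C'_i.
P'1: 0xE8 ⊕ 0x01 ⊕ 0x2A = 0xC3.
P'2: 0x7D ⊕ 0x67 ⊕ 0x6D = 0x77.
P'3: 0x90 ⊕ 0xB5 ⊕ 0x21 = 0x04.
P'4: 0xF9 ⊕ 0x2F ⊕ 0x23 = 0xF5.
P'5: 0xC9 ⊕ 0x20 ⊕ 0x68 = 0x81.

P'1 = 0xC3, P'2 = 0x77, P'3 = 0x04, P'4 = 0xF5, P'5 = 0x81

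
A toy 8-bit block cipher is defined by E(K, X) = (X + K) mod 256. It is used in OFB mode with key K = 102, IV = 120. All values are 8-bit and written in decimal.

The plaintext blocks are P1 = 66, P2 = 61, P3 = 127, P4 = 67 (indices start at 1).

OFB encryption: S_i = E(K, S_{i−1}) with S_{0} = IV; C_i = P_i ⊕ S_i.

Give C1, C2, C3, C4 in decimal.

C1 = 156, C2 = 121, C3 = 213, C4 = 83

C1: S = E(K, 120) = 222; 66 ⊕ 222 = 156.
C2: S = E(K, 222) = 68; 61 ⊕ 68 = 121.
C3: S = E(K, 68) = 170; 127 ⊕ 170 = 213.
C4: S = E(K, 170) = 16; 67 ⊕ 16 = 83.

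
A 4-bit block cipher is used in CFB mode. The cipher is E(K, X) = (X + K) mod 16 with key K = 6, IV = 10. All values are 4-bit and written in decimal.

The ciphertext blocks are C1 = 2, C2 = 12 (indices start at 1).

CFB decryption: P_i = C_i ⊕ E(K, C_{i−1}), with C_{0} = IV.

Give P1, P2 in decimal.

P1: E(K, 10) = 0; 2 ⊕ 0 = 2.
P2: E(K, 2) = 8; 12 ⊕ 8 = 4.

P1 = 2, P2 = 4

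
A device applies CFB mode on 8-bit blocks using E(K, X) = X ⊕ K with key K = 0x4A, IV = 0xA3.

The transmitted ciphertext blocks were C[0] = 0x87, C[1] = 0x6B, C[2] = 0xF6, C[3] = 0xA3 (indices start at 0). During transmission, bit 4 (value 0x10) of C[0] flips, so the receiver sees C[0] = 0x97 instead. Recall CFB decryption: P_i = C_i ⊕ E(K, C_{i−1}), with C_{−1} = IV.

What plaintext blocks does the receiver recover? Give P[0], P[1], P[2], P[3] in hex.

P[0] = 0x7E, P[1] = 0xB6, P[2] = 0xD7, P[3] = 0x1F

Only C[0] changed, to 0x97. In CFB, a change in C_i flips the same bit in P_i and garbles P_{i+1}. Decrypting the received ciphertext:
P[0]: E(K, 0xA3) = 0xE9; 0x97 ⊕ 0xE9 = 0x7E.
P[1]: E(K, 0x97) = 0xDD; 0x6B ⊕ 0xDD = 0xB6.
P[2]: E(K, 0x6B) = 0x21; 0xF6 ⊕ 0x21 = 0xD7.
P[3]: E(K, 0xF6) = 0xBC; 0xA3 ⊕ 0xBC = 0x1F.
Blocks that differ from the original plaintext: P[0], P[1].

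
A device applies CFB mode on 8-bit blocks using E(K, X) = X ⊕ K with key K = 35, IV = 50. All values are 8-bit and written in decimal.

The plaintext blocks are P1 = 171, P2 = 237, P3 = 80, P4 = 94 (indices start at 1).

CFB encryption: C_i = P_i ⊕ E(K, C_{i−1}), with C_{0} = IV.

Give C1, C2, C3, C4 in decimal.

C1: E(K, 50) = 17; 171 ⊕ 17 = 186.
C2: E(K, 186) = 153; 237 ⊕ 153 = 116.
C3: E(K, 116) = 87; 80 ⊕ 87 = 7.
C4: E(K, 7) = 36; 94 ⊕ 36 = 122.

C1 = 186, C2 = 116, C3 = 7, C4 = 122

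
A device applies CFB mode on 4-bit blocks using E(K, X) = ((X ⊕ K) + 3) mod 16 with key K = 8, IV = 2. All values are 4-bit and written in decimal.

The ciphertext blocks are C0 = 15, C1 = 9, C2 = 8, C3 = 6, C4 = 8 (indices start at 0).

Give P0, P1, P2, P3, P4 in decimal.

CFB decryption: P_i = C_i ⊕ E(K, C_{i−1}), with C_{−1} = IV.
P0: E(K, 2) = 13; 15 ⊕ 13 = 2.
P1: E(K, 15) = 10; 9 ⊕ 10 = 3.
P2: E(K, 9) = 4; 8 ⊕ 4 = 12.
P3: E(K, 8) = 3; 6 ⊕ 3 = 5.
P4: E(K, 6) = 1; 8 ⊕ 1 = 9.

P0 = 2, P1 = 3, P2 = 12, P3 = 5, P4 = 9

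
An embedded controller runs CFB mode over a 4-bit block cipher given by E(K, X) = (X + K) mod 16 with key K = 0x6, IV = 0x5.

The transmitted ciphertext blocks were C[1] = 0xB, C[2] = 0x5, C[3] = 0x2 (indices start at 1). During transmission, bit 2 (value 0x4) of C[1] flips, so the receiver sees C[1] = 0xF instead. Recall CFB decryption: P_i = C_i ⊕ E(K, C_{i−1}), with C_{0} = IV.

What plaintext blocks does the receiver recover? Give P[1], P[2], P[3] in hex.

P[1] = 0x4, P[2] = 0x0, P[3] = 0x9

Only C[1] changed, to 0xF. In CFB, a change in C_i flips the same bit in P_i and garbles P_{i+1}. Decrypting the received ciphertext:
P[1]: E(K, 0x5) = 0xB; 0xF ⊕ 0xB = 0x4.
P[2]: E(K, 0xF) = 0x5; 0x5 ⊕ 0x5 = 0x0.
P[3]: E(K, 0x5) = 0xB; 0x2 ⊕ 0xB = 0x9.
Blocks that differ from the original plaintext: P[1], P[2].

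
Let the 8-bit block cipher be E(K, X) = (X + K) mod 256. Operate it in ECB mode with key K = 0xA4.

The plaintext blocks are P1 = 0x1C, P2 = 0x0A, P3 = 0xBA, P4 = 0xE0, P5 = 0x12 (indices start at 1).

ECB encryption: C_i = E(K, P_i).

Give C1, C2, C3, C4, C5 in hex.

C1 = 0xC0, C2 = 0xAE, C3 = 0x5E, C4 = 0x84, C5 = 0xB6

C1: E(K, 0x1C) = 0xC0.
C2: E(K, 0x0A) = 0xAE.
C3: E(K, 0xBA) = 0x5E.
C4: E(K, 0xE0) = 0x84.
C5: E(K, 0x12) = 0xB6.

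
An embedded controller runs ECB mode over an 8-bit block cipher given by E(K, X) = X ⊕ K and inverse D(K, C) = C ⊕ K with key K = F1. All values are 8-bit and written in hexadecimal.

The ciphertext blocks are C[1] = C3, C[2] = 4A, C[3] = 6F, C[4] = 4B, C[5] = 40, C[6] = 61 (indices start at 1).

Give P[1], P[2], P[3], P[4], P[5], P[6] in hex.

ECB decryption: P_i = D(K, C_i).
P[1]: D(K, C3) = 32.
P[2]: D(K, 4A) = BB.
P[3]: D(K, 6F) = 9E.
P[4]: D(K, 4B) = BA.
P[5]: D(K, 40) = B1.
P[6]: D(K, 61) = 90.

P[1] = 32, P[2] = BB, P[3] = 9E, P[4] = BA, P[5] = B1, P[6] = 90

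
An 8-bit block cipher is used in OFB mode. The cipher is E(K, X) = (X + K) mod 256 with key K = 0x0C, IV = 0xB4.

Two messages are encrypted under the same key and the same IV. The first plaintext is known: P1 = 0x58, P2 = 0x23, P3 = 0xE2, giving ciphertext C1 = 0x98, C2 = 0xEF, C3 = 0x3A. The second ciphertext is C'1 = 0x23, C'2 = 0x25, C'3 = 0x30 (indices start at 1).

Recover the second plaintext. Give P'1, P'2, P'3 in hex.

P'1 = 0xE3, P'2 = 0xE9, P'3 = 0xE8

In OFB with a reused IV, both messages share the same keystream S_i, so C_i ⊕ C'_i = P_i ⊕ P'_i and thus P'_i = P_i ⊕ C_i ⊕ C'_i.
P'1: 0x58 ⊕ 0x98 ⊕ 0x23 = 0xE3.
P'2: 0x23 ⊕ 0xEF ⊕ 0x25 = 0xE9.
P'3: 0xE2 ⊕ 0x3A ⊕ 0x30 = 0xE8.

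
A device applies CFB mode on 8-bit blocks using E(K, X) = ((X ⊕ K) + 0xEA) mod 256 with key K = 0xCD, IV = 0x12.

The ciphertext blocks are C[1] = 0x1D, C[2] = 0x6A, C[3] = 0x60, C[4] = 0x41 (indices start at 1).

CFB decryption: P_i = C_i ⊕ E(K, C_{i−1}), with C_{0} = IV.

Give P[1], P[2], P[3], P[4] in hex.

P[1] = 0xD4, P[2] = 0xD0, P[3] = 0xF1, P[4] = 0xD6

P[1]: E(K, 0x12) = 0xC9; 0x1D ⊕ 0xC9 = 0xD4.
P[2]: E(K, 0x1D) = 0xBA; 0x6A ⊕ 0xBA = 0xD0.
P[3]: E(K, 0x6A) = 0x91; 0x60 ⊕ 0x91 = 0xF1.
P[4]: E(K, 0x60) = 0x97; 0x41 ⊕ 0x97 = 0xD6.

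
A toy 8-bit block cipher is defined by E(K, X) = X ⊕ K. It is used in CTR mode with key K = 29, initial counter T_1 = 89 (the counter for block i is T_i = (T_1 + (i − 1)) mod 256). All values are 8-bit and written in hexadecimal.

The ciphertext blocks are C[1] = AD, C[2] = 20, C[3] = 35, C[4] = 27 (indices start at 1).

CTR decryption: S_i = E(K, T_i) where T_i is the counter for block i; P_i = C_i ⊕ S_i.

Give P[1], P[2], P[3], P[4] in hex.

P[1] = 0D, P[2] = 83, P[3] = 97, P[4] = 82

P[1]: T = 89, S = E(K, T) = A0; AD ⊕ A0 = 0D.
P[2]: T = 8A, S = E(K, T) = A3; 20 ⊕ A3 = 83.
P[3]: T = 8B, S = E(K, T) = A2; 35 ⊕ A2 = 97.
P[4]: T = 8C, S = E(K, T) = A5; 27 ⊕ A5 = 82.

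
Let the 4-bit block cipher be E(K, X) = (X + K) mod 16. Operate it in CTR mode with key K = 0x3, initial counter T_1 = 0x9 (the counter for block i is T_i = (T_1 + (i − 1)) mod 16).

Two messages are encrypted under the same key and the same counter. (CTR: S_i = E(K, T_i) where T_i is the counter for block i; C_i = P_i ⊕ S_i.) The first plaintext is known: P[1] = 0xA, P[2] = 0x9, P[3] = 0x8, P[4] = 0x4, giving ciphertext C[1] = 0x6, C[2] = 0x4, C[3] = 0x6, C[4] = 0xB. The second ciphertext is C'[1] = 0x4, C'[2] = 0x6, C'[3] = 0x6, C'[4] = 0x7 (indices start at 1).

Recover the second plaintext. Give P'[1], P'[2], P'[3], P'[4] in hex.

In CTR with a reused counter, both messages share the same keystream S_i, so C_i ⊕ C'_i = P_i ⊕ P'_i and thus P'_i = P_i ⊕ C_i ⊕ C'_i.
P'[1]: 0xA ⊕ 0x6 ⊕ 0x4 = 0x8.
P'[2]: 0x9 ⊕ 0x4 ⊕ 0x6 = 0xB.
P'[3]: 0x8 ⊕ 0x6 ⊕ 0x6 = 0x8.
P'[4]: 0x4 ⊕ 0xB ⊕ 0x7 = 0x8.

P'[1] = 0x8, P'[2] = 0xB, P'[3] = 0x8, P'[4] = 0x8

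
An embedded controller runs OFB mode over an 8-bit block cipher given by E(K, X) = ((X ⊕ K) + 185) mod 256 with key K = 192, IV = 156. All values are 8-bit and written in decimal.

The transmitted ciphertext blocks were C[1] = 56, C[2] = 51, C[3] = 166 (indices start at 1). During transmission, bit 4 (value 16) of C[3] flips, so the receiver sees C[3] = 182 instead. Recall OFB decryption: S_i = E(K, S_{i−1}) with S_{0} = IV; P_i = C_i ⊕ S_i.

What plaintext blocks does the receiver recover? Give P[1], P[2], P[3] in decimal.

P[1] = 45, P[2] = 189, P[3] = 177

Only C[3] changed, to 182. In OFB, a change in C_i flips the same bit in P_i only; the keystream is unaffected. Decrypting the received ciphertext:
P[1]: S = E(K, 156) = 21; 56 ⊕ 21 = 45.
P[2]: S = E(K, 21) = 142; 51 ⊕ 142 = 189.
P[3]: S = E(K, 142) = 7; 182 ⊕ 7 = 177.
Blocks that differ from the original plaintext: P[3].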